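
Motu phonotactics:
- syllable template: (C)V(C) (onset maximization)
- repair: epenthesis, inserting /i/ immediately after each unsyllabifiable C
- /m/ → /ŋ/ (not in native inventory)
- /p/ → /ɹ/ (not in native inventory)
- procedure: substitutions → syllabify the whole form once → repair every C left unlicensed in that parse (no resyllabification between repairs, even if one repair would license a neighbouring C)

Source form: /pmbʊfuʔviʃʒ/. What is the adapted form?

ɹiŋibʊfuʔviʃʒi

Substitution: /p/ → /ɹ/, /m/ → /ŋ/, giving /ɹŋbʊfuʔviʃʒ/.
The consonants /ɹ/, /ŋ/, /ʒ/ cannot be parsed into a legal (C)V(C) syllable (at most one coda consonant is licensed; onsets are limited to one consonant).
Epenthesis after each stranded consonant: /ɹ/ → /ɹi/, /ŋ/ → /ŋi/, /ʒ/ → /ʒi/.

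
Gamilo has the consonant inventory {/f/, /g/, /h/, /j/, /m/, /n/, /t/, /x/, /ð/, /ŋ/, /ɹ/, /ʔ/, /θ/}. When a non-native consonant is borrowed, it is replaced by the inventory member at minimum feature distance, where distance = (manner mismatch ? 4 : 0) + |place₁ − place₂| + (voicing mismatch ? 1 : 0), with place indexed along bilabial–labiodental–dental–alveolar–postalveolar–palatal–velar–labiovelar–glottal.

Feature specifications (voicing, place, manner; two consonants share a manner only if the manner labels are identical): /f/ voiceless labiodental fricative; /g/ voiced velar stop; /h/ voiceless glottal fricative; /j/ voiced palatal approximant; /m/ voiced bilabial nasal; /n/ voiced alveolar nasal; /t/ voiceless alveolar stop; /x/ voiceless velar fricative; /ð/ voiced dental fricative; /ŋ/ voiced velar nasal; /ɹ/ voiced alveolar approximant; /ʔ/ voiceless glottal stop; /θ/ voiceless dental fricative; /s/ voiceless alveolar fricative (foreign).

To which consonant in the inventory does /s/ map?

/θ/ is closest: same manner (fricative), place distance 1 (alveolar→dental), same voicing; total 1. Next closest is /f/ at distance 2.

θ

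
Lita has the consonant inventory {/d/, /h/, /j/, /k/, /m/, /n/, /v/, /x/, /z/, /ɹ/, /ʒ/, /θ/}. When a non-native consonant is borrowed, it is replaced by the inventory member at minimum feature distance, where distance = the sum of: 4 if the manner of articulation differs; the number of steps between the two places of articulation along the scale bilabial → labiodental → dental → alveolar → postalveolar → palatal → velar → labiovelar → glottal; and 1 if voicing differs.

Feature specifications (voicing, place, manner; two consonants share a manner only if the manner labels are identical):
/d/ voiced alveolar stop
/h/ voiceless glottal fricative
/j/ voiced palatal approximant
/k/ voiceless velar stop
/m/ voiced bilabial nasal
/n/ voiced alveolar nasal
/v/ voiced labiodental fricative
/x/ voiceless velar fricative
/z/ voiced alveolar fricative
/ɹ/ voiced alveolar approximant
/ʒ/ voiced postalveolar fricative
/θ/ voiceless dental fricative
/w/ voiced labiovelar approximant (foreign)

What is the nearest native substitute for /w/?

j

/j/ is closest: same manner (approximant), place distance 2 (labiovelar→palatal), same voicing; total 2. Next closest is /ɹ/ at distance 4.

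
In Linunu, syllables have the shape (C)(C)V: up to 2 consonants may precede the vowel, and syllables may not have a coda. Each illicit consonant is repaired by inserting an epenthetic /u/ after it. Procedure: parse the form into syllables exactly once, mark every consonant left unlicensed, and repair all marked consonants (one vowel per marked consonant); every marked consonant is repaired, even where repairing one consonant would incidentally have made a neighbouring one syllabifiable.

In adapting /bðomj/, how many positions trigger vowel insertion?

2

The unsyllabifiable consonants are /m/, /j/; each receives one epenthetic vowel.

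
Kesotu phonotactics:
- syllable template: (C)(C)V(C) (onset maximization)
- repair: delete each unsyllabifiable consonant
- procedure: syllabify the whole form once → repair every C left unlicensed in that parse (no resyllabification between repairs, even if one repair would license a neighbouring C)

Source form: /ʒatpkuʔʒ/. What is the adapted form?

The consonants /ʒ/ cannot be parsed into a legal (C)(C)V(C) syllable (at most one coda consonant is licensed; onsets may contain at most 2 consonants).
Deletion applies to /ʒ/.

ʒatpkuʔ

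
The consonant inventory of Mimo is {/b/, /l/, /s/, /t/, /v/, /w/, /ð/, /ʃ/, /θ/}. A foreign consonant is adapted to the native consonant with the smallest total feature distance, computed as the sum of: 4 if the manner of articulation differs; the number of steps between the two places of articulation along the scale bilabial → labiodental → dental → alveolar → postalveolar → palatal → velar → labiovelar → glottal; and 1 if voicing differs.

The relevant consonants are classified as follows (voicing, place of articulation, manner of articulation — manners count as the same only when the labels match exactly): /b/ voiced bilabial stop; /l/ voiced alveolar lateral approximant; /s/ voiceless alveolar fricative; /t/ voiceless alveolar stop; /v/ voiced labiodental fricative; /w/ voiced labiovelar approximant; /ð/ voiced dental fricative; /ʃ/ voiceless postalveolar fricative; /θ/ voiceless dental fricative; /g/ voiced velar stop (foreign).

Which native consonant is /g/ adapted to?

/t/ is closest: same manner (stop), place distance 3 (velar→alveolar), voicing differs (+1); total 4. Next closest is /w/ at distance 5.

t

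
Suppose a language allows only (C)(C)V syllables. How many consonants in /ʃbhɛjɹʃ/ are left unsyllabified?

Under (C)(C)V, the unsyllabifiable consonants are /ʃ/, /j/, /ɹ/, /ʃ/ (no codas are permitted; onsets may contain at most 2 consonants).

4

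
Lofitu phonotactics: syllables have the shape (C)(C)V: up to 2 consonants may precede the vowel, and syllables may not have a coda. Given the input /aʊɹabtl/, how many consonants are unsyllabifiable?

3

Syllabifying with onset maximization leaves /b/, /t/, /l/ stranded (no codas are permitted; onsets may contain at most 2 consonants).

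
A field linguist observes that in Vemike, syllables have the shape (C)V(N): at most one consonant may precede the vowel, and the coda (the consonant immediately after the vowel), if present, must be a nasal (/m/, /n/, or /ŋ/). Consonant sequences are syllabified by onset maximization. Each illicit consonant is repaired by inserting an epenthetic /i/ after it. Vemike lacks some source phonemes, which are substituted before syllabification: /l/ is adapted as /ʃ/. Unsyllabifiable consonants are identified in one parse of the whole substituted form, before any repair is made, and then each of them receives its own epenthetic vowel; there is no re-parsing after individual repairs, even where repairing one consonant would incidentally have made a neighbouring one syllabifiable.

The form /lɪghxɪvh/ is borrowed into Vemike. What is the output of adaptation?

Substitution: /l/ → /ʃ/, giving /ʃɪghxɪvh/.
Under (C)V(N), the unsyllabifiable consonants are /g/, /h/, /v/, /h/ (only a nasal (/m/, /n/, or /ŋ/) is licensed in coda position; onsets are limited to one consonant).
Each unlicensed consonant becomes the onset of a new syllable: /g/ → /gi/, /h/ → /hi/, /v/ → /vi/, /h/ → /hi/.

ʃɪgihixɪvihi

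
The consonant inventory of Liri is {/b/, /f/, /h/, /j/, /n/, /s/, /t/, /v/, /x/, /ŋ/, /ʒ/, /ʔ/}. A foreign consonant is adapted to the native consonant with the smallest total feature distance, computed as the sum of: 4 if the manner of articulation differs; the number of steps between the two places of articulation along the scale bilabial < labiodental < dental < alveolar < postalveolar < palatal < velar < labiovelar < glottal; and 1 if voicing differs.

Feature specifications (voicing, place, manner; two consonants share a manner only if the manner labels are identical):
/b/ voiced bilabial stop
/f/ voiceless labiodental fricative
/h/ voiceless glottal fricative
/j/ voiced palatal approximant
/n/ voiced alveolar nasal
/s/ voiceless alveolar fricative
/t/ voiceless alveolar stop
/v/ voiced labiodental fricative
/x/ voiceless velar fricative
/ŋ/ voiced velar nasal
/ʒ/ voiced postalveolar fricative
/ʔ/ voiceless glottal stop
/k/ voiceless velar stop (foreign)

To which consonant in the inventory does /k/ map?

ʔ

/ʔ/ is closest: same manner (stop), place distance 2 (velar→glottal), same voicing; total 2. Next closest is /t/ at distance 3.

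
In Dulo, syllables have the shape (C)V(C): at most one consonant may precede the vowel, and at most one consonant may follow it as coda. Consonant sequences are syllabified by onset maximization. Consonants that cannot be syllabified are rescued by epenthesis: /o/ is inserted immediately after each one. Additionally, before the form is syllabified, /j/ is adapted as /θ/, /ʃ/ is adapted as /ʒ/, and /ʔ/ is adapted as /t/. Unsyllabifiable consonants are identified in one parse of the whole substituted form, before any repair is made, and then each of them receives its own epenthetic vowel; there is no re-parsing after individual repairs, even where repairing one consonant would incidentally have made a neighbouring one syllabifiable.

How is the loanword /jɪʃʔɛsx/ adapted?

Substitution: /j/ → /θ/, /ʃ/ → /ʒ/, /ʔ/ → /t/, giving /θɪʒtɛsx/.
The consonants /x/ cannot be parsed into a legal (C)V(C) syllable (at most one coda consonant is licensed; onsets are limited to one consonant).
Epenthesis after each stranded consonant: /x/ → /xo/.

θɪʒtɛsxo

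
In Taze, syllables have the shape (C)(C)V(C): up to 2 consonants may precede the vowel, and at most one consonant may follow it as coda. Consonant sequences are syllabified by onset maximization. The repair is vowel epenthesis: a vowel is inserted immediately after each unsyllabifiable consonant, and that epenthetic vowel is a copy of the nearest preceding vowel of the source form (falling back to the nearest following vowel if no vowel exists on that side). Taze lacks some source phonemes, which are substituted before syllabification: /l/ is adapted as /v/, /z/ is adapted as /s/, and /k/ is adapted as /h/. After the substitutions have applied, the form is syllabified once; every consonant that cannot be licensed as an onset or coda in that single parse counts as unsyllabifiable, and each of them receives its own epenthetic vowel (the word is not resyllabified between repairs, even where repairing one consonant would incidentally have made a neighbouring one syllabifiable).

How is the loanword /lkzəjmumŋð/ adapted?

vəhsəjmumŋuðu

Substitution: /l/ → /v/, /k/ → /h/, /z/ → /s/, giving /vhsəjmumŋð/.
Under (C)(C)V(C), the unsyllabifiable consonants are /v/, /ŋ/, /ð/ (at most one coda consonant is licensed; onsets may contain at most 2 consonants).
Epenthesis after each stranded consonant: /v/ → /və/, /ŋ/ → /ŋu/, /ð/ → /ðu/.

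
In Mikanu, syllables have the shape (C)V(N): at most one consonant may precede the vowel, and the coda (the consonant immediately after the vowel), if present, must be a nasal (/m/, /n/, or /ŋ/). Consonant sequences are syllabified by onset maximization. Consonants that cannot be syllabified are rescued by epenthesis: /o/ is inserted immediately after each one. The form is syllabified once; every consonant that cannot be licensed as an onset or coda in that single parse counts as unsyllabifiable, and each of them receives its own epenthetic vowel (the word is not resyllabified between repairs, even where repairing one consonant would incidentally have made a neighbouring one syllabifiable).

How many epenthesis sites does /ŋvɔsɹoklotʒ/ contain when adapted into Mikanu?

The unsyllabifiable consonants are /ŋ/, /s/, /k/, /t/, /ʒ/; each receives one epenthetic vowel.

5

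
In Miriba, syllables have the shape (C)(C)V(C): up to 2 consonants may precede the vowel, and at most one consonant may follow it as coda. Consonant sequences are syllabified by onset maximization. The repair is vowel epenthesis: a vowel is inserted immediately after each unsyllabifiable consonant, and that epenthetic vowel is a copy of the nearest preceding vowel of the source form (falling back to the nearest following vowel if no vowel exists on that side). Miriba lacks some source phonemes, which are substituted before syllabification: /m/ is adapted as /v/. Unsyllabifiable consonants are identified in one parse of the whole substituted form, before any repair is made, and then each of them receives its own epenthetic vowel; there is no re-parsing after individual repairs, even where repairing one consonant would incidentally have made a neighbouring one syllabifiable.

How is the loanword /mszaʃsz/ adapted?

vaszaʃsaza

Substitution: /m/ → /v/, giving /vszaʃsz/.
Syllabifying with onset maximization leaves /v/, /s/, /z/ stranded (at most one coda consonant is licensed; onsets may contain at most 2 consonants).
Epenthesis after each stranded consonant: /v/ → /va/, /s/ → /sa/, /z/ → /za/.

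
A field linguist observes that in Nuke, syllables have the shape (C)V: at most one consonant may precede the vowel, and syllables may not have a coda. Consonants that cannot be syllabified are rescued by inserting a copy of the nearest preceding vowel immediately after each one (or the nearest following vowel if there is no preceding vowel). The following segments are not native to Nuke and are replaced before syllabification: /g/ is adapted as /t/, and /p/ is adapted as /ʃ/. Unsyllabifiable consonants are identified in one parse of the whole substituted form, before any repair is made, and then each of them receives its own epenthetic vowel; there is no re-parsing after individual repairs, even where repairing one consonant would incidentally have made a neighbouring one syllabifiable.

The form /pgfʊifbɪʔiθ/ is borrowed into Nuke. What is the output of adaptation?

ʃʊtʊfʊifibɪʔiθi

Substitution: /p/ → /ʃ/, /g/ → /t/, giving /ʃtfʊifbɪʔiθ/.
Under (C)V, the unsyllabifiable consonants are /ʃ/, /t/, /f/, /θ/ (no codas are permitted; onsets are limited to one consonant).
Inserting the epenthetic vowel yields /ʃ/ → /ʃʊ/, /t/ → /tʊ/, /f/ → /fi/, /θ/ → /θi/.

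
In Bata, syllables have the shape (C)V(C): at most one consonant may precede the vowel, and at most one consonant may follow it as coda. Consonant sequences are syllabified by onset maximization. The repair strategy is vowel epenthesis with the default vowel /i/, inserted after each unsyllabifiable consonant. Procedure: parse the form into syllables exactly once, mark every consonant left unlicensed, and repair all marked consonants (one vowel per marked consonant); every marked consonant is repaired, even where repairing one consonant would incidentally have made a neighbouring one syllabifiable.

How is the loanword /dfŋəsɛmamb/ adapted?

Under (C)V(C), the unsyllabifiable consonants are /d/, /f/, /b/ (at most one coda consonant is licensed; onsets are limited to one consonant).
Epenthesis after each stranded consonant: /d/ → /di/, /f/ → /fi/, /b/ → /bi/.

difiŋəsɛmambi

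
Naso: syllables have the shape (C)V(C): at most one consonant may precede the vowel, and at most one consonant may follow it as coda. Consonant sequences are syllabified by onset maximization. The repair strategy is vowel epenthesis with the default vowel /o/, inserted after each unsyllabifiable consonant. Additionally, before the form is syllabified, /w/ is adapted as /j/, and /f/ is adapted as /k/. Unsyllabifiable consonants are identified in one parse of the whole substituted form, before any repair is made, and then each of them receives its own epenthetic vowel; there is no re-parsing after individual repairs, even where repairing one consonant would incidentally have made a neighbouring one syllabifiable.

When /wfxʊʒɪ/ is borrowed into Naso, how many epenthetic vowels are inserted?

After substitution the input is /jkxʊʒɪ/.
The unsyllabifiable consonants are /j/, /k/; each receives one epenthetic vowel.

2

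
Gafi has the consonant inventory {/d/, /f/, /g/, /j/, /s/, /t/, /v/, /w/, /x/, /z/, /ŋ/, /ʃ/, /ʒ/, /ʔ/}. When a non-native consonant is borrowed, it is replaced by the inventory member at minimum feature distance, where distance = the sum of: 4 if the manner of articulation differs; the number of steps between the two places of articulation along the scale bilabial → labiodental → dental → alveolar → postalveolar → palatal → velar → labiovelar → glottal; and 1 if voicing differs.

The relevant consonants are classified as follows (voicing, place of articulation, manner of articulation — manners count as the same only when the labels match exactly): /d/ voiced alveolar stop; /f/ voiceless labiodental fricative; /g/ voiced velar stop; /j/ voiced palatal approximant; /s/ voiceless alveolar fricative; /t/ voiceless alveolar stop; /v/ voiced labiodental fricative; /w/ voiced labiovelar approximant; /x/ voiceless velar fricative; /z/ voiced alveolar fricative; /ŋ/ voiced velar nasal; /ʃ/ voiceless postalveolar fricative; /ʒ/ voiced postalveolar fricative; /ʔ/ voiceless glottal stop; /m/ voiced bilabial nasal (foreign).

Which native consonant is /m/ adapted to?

v

/v/ is closest: manner differs (nasal→fricative, +4), place distance 1 (bilabial→labiodental), same voicing; total 5. Next closest is /f/ at distance 6.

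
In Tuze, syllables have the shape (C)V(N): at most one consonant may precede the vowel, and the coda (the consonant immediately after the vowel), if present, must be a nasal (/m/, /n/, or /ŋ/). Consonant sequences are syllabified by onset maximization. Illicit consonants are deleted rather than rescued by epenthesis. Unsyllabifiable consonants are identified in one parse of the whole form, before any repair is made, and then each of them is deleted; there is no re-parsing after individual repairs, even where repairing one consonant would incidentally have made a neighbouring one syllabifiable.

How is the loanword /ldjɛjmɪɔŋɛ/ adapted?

jɛmɪɔŋɛ

Under (C)V(N), the unsyllabifiable consonants are /l/, /d/, /j/ (only a nasal (/m/, /n/, or /ŋ/) is licensed in coda position; onsets are limited to one consonant).
Deletion applies to /l/, /d/, /j/.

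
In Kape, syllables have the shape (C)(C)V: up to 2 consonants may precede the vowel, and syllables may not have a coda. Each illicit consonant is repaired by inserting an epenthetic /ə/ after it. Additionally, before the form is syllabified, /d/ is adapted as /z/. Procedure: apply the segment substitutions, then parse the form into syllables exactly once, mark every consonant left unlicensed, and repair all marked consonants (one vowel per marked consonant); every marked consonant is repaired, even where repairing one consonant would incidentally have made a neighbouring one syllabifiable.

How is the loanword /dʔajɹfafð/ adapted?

zʔajəɹfafəðə

Substitution: /d/ → /z/, giving /zʔajɹfafð/.
Under (C)(C)V, the unsyllabifiable consonants are /j/, /f/, /ð/ (no codas are permitted; onsets may contain at most 2 consonants).
Epenthesis after each stranded consonant: /j/ → /jə/, /f/ → /fə/, /ð/ → /ðə/.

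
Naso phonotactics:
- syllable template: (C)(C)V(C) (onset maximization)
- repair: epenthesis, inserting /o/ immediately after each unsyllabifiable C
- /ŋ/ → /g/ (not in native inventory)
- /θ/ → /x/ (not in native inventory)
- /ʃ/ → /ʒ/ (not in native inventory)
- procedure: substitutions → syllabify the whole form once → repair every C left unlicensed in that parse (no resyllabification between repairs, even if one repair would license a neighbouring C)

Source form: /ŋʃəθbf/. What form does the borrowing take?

gʒəxbofo

Substitution: /ŋ/ → /g/, /ʃ/ → /ʒ/, /θ/ → /x/, giving /gʒəxbf/.
Under (C)(C)V(C), the unsyllabifiable consonants are /b/, /f/ (at most one coda consonant is licensed; onsets may contain at most 2 consonants).
Inserting the epenthetic vowel yields /b/ → /bo/, /f/ → /fo/.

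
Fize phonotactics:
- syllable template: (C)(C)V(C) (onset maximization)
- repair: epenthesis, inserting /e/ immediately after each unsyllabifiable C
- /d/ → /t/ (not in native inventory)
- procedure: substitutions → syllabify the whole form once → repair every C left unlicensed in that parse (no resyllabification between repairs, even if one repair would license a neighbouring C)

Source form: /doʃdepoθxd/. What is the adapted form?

toʃtepoθxete

Substitution: /d/ → /t/, giving /toʃtepoθxt/.
Under (C)(C)V(C), the unsyllabifiable consonants are /x/, /t/ (at most one coda consonant is licensed; onsets may contain at most 2 consonants).
Epenthesis after each stranded consonant: /x/ → /xe/, /t/ → /te/.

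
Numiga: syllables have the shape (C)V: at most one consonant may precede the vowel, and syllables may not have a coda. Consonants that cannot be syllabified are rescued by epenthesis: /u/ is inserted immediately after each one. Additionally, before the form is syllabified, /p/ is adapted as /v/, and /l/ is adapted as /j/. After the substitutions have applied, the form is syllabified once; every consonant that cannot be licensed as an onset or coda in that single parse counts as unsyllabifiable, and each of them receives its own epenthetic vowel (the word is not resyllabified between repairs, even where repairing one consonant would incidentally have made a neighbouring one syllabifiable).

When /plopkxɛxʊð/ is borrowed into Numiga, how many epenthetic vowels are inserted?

4

After substitution the input is /vjovkxɛxʊð/.
The unsyllabifiable consonants are /v/, /v/, /k/, /ð/; each receives one epenthetic vowel.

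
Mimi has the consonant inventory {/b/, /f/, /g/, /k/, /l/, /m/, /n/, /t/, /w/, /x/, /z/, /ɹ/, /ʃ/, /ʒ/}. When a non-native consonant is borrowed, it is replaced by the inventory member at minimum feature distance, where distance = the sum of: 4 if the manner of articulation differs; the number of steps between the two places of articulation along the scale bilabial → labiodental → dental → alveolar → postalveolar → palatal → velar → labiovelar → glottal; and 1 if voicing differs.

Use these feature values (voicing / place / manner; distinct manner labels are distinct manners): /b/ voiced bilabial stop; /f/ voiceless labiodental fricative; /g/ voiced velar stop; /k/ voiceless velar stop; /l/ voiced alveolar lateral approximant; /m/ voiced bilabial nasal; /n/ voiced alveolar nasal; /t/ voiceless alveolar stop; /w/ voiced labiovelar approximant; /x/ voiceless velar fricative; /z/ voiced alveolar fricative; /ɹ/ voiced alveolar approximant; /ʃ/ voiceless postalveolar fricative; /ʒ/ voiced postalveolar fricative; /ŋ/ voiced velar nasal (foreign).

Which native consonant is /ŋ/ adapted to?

n

/n/ is closest: same manner (nasal), place distance 3 (velar→alveolar), same voicing; total 3. Next closest is /g/ at distance 4.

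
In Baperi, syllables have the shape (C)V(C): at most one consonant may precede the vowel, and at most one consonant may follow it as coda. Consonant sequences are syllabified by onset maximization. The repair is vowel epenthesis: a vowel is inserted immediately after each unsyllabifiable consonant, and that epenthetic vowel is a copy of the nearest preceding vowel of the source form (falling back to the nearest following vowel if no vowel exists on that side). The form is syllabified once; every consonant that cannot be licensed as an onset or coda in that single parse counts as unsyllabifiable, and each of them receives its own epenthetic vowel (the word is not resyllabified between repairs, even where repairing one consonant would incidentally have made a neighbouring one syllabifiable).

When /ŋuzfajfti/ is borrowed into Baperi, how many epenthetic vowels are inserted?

1

The unsyllabifiable consonants are /f/; each receives one epenthetic vowel.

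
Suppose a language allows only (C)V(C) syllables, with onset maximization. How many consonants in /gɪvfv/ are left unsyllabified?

The consonants /f/, /v/ cannot be parsed into a legal (C)V(C) syllable (at most one coda consonant is licensed; onsets are limited to one consonant).

2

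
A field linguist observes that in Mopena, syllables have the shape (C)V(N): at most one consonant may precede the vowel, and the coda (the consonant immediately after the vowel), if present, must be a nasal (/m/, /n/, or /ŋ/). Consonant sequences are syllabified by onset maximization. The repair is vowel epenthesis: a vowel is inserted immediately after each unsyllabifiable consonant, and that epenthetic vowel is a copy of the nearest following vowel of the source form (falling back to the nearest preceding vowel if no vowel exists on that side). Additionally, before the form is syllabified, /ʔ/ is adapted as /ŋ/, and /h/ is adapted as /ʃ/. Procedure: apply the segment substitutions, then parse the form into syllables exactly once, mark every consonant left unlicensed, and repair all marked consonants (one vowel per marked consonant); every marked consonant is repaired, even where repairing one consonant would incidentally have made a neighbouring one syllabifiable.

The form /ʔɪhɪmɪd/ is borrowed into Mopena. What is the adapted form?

Substitution: /ʔ/ → /ŋ/, /h/ → /ʃ/, giving /ŋɪʃɪmɪd/.
Syllabifying with onset maximization leaves /d/ stranded (only a nasal (/m/, /n/, or /ŋ/) is licensed in coda position; onsets are limited to one consonant).
Inserting the epenthetic vowel yields /d/ → /dɪ/.

ŋɪʃɪmɪdɪ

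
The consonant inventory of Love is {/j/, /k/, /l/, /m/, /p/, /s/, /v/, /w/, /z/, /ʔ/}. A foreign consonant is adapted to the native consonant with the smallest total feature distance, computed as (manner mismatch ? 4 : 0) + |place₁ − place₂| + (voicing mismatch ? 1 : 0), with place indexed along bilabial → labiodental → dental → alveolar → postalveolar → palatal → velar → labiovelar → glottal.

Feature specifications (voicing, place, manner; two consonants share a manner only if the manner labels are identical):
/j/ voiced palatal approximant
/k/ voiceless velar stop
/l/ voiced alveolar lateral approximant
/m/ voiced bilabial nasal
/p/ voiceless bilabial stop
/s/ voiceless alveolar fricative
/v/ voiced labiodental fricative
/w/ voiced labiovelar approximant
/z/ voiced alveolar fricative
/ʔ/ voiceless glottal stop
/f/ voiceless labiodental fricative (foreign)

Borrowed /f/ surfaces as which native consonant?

/v/ is closest: same manner (fricative), place distance 0 (labiodental→labiodental), voicing differs (+1); total 1. Next closest is /s/ at distance 2.

v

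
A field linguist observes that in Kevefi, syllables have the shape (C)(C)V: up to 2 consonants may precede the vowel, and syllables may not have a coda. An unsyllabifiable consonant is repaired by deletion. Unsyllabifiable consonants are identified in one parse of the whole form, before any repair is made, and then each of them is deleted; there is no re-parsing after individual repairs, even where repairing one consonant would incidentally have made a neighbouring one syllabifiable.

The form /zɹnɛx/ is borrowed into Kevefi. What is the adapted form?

ɹnɛ

Under (C)(C)V, the unsyllabifiable consonants are /z/, /x/ (no codas are permitted; onsets may contain at most 2 consonants).
Each unlicensed consonant is deleted: /z/, /x/.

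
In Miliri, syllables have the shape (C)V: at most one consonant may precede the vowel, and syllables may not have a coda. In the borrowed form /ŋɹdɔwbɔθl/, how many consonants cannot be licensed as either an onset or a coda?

The consonants /ŋ/, /ɹ/, /w/, /θ/, /l/ cannot be parsed into a legal (C)V syllable (no codas are permitted; onsets are limited to one consonant).

5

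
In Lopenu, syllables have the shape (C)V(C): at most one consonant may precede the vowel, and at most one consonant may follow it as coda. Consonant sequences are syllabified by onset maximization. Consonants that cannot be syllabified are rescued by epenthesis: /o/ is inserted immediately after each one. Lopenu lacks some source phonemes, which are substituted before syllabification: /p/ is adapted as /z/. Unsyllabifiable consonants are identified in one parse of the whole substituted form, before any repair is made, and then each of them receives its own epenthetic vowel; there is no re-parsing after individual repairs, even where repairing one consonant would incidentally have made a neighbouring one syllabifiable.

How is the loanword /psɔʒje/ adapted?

zosɔʒje

Substitution: /p/ → /z/, giving /zsɔʒje/.
Syllabifying with onset maximization leaves /z/ stranded (at most one coda consonant is licensed; onsets are limited to one consonant).
Inserting the epenthetic vowel yields /z/ → /zo/.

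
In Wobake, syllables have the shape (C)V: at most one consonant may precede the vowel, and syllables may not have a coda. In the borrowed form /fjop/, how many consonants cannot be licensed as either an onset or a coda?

The consonants /f/, /p/ cannot be parsed into a legal (C)V syllable (no codas are permitted; onsets are limited to one consonant).

2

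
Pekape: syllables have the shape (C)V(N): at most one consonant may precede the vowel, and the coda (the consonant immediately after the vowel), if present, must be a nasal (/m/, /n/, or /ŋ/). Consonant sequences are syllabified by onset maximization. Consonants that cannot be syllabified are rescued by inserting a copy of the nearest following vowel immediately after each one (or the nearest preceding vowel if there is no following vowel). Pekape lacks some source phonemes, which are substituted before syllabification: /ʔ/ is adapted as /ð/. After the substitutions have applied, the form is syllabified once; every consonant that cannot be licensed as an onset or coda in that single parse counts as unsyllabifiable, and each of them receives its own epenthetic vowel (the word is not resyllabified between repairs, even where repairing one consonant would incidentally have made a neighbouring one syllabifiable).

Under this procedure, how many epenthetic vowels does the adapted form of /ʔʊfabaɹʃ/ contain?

After substitution the input is /ðʊfabaɹʃ/.
The unsyllabifiable consonants are /ɹ/, /ʃ/; each receives one epenthetic vowel.

2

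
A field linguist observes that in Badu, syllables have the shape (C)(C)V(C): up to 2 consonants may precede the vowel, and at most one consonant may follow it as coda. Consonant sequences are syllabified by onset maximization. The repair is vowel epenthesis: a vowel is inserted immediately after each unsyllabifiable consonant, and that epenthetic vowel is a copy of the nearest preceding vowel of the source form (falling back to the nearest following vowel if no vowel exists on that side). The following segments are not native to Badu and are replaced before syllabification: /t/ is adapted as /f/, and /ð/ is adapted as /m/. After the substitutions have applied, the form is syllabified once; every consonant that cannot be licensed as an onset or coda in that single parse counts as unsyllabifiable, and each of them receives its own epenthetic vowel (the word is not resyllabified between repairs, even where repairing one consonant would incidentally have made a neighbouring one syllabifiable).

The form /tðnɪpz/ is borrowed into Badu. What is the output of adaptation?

Substitution: /t/ → /f/, /ð/ → /m/, giving /fmnɪpz/.
Under (C)(C)V(C), the unsyllabifiable consonants are /f/, /z/ (at most one coda consonant is licensed; onsets may contain at most 2 consonants).
Inserting the epenthetic vowel yields /f/ → /fɪ/, /z/ → /zɪ/.

fɪmnɪpzɪ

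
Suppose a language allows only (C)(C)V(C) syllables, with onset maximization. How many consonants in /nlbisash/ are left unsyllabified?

2

The consonants /n/, /h/ cannot be parsed into a legal (C)(C)V(C) syllable (at most one coda consonant is licensed; onsets may contain at most 2 consonants).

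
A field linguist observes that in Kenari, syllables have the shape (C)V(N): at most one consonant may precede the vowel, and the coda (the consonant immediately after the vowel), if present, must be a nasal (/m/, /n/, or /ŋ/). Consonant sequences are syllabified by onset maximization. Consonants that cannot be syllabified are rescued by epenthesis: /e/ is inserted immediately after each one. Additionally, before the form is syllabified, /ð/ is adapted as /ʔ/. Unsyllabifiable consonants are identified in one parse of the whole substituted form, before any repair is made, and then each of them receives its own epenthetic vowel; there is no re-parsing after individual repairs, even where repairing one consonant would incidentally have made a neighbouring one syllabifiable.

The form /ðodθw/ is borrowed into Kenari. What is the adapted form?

ʔodeθewe

Substitution: /ð/ → /ʔ/, giving /ʔodθw/.
Under (C)V(N), the unsyllabifiable consonants are /d/, /θ/, /w/ (only a nasal (/m/, /n/, or /ŋ/) is licensed in coda position; onsets are limited to one consonant).
Inserting the epenthetic vowel yields /d/ → /de/, /θ/ → /θe/, /w/ → /we/.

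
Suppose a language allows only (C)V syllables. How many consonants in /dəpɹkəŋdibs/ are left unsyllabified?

5

Under (C)V, the unsyllabifiable consonants are /p/, /ɹ/, /ŋ/, /b/, /s/ (no codas are permitted; onsets are limited to one consonant).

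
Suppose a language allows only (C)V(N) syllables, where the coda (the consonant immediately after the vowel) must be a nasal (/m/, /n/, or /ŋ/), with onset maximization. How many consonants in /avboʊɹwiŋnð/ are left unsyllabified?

4

Under (C)V(N), the unsyllabifiable consonants are /v/, /ɹ/, /n/, /ð/ (only a nasal (/m/, /n/, or /ŋ/) is licensed in coda position; onsets are limited to one consonant).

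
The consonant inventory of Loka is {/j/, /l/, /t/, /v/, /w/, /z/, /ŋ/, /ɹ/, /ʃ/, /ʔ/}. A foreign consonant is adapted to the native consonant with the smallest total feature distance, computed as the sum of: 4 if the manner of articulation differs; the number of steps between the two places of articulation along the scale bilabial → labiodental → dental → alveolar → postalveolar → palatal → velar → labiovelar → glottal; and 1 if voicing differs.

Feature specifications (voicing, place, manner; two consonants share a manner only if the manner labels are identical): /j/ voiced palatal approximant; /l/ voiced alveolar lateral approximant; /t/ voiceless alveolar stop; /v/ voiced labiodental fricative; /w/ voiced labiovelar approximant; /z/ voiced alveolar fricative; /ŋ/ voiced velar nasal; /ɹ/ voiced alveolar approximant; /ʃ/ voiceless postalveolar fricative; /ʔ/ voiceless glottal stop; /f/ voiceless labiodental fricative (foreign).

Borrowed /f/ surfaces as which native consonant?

v

/v/ is closest: same manner (fricative), place distance 0 (labiodental→labiodental), voicing differs (+1); total 1. Next closest is /z/ at distance 3.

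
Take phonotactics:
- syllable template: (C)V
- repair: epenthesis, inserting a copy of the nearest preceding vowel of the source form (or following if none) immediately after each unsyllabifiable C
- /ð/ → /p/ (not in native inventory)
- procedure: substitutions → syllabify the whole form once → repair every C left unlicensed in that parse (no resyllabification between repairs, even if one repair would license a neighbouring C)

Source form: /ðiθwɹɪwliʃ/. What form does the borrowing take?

piθiwiɹɪwɪliʃi

Substitution: /ð/ → /p/, giving /piθwɹɪwliʃ/.
Under (C)V, the unsyllabifiable consonants are /θ/, /w/, /w/, /ʃ/ (no codas are permitted; onsets are limited to one consonant).
Inserting the epenthetic vowel yields /θ/ → /θi/, /w/ → /wi/, /w/ → /wɪ/, /ʃ/ → /ʃi/.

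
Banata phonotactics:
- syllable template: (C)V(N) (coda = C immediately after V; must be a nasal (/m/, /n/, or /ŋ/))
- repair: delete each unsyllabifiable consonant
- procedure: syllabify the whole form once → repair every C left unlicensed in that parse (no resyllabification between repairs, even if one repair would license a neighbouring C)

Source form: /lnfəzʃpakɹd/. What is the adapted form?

fəpa

Syllabifying with onset maximization leaves /l/, /n/, /z/, /ʃ/, /k/, /ɹ/, /d/ stranded (only a nasal (/m/, /n/, or /ŋ/) is licensed in coda position; onsets are limited to one consonant).
Each unlicensed consonant is deleted: /l/, /n/, /z/, /ʃ/, /k/, /ɹ/, /d/.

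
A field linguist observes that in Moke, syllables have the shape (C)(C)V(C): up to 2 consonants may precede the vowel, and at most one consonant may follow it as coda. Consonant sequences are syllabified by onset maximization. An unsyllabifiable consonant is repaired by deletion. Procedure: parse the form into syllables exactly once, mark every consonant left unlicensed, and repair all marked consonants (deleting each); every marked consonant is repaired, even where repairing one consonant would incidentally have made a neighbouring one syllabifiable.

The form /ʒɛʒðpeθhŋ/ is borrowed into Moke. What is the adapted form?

ʒɛʒðpeθ

The consonants /h/, /ŋ/ cannot be parsed into a legal (C)(C)V(C) syllable (at most one coda consonant is licensed; onsets may contain at most 2 consonants).
Deletion applies to /h/, /ŋ/.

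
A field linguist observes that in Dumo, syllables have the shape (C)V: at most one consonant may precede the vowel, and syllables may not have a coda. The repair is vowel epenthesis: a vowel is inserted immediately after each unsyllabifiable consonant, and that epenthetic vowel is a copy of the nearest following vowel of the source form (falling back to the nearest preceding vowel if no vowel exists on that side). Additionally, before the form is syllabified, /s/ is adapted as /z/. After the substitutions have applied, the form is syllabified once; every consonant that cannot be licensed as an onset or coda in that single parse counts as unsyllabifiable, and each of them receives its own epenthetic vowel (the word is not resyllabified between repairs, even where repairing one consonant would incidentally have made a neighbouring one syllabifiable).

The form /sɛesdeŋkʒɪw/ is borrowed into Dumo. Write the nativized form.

zɛezedeŋɪkɪʒɪwɪ

Substitution: /s/ → /z/, giving /zɛezdeŋkʒɪw/.
Syllabifying with onset maximization leaves /z/, /ŋ/, /k/, /w/ stranded (no codas are permitted; onsets are limited to one consonant).
Inserting the epenthetic vowel yields /z/ → /ze/, /ŋ/ → /ŋɪ/, /k/ → /kɪ/, /w/ → /wɪ/.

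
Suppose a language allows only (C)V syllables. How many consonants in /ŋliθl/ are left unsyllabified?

3

Under (C)V, the unsyllabifiable consonants are /ŋ/, /θ/, /l/ (no codas are permitted; onsets are limited to one consonant).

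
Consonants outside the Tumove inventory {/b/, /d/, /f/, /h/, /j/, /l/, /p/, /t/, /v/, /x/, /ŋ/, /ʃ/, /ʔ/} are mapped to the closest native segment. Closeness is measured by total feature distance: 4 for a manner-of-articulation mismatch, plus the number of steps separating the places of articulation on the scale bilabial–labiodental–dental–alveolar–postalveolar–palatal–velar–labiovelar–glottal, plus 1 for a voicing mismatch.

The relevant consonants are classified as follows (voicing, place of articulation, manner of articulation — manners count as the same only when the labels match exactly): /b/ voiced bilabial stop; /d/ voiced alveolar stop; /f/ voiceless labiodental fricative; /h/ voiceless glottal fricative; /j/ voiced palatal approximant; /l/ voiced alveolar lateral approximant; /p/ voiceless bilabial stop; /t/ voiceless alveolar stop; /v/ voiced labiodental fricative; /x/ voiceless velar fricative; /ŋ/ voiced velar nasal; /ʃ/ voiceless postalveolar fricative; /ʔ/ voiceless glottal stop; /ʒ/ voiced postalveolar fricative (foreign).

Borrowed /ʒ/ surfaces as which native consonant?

ʃ

/ʃ/ is closest: same manner (fricative), place distance 0 (postalveolar→postalveolar), voicing differs (+1); total 1. Next closest is /v/ at distance 3.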